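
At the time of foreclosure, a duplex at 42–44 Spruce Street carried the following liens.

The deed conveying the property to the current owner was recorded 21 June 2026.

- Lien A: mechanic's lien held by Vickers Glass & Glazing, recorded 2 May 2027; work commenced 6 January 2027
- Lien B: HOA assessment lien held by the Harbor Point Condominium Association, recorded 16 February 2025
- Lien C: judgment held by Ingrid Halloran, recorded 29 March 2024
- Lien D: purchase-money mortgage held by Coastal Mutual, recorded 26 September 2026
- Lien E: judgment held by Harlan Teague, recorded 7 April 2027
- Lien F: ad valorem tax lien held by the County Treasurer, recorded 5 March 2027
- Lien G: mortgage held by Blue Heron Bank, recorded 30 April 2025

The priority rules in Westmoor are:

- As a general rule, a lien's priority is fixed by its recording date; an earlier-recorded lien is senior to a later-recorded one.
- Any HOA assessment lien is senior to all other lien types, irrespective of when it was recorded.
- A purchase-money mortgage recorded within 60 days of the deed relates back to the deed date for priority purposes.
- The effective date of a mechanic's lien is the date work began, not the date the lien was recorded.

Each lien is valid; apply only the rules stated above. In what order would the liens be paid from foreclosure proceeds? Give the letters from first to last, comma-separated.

First, effective dates: A is treated as recorded 6 January 2027, the work-commencement date; D missed the 60-day window (97 days after the deed), so its recording date stands.
B is an HOA assessment lien and takes priority over every other lien.
Ordering the rest by effective date: C (29 March 2024), G (30 April 2025), D (26 September 2026), A (6 January 2027), F (5 March 2027), E (7 April 2027).

B, C, G, D, A, F, E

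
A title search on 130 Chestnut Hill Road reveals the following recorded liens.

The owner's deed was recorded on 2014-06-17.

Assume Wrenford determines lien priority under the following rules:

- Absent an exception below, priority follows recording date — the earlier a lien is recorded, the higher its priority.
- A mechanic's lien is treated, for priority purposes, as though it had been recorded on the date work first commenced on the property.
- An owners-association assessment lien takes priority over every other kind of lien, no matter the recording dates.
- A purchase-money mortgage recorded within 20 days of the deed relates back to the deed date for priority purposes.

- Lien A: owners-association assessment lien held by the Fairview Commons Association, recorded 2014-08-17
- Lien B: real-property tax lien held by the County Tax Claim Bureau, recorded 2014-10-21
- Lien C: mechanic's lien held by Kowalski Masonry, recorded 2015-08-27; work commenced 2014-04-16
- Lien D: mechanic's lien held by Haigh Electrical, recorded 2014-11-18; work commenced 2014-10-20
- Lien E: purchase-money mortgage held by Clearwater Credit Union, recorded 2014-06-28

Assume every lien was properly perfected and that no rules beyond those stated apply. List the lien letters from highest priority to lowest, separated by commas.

Adjusting effective dates: C is treated as recorded 2014-04-16, the work-commencement date; D is treated as recorded 2014-10-20, the work-commencement date; E's effective date is the deed date, 2014-06-17.
A is an owners-association assessment lien and takes priority over every other lien.
Remaining liens by effective date: C (2014-04-16), E (2014-06-17), D (2014-10-20), B (2014-10-21).

A, C, E, D, B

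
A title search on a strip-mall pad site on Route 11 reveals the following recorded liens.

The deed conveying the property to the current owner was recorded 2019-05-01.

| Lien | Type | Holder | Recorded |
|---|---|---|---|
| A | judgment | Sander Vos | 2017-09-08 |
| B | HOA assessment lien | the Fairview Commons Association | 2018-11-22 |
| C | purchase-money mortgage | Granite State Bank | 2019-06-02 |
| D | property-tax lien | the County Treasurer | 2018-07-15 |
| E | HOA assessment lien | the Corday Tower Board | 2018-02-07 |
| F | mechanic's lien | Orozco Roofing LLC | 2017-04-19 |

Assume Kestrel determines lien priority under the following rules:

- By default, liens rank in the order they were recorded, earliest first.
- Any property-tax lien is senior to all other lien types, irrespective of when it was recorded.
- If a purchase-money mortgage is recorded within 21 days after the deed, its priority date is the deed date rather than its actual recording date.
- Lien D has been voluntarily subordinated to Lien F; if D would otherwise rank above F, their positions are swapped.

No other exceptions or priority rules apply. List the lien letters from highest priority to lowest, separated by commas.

F, D, A, E, B, C

Adjusting effective dates: C was recorded 32 days after the deed, outside the 21-day window, so it keeps its recording date.
D is a property-tax lien and takes priority over every other lien.
Remaining liens by effective date: F (2017-04-19), A (2017-09-08), E (2018-02-07), B (2018-11-22), C (2019-06-02).
D would otherwise be senior to F, so under the subordination agreement D and F exchange positions.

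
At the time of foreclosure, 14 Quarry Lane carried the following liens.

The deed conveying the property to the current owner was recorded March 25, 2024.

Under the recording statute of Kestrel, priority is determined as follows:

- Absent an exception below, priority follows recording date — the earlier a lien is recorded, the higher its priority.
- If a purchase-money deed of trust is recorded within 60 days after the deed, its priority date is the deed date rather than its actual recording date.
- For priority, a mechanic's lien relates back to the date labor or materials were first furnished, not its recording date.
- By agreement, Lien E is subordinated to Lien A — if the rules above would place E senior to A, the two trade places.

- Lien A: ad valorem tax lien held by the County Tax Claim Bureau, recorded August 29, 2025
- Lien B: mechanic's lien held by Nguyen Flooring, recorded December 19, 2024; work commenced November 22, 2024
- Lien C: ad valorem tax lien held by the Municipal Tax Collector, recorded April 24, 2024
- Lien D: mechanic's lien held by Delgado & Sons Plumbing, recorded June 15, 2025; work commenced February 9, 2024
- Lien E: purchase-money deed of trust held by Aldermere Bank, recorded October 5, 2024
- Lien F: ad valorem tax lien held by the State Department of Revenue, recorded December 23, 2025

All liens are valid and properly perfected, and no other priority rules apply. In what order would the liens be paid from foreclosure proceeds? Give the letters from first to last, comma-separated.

Effective dates after the stated exceptions: B relates back to November 22, 2024 (work commenced); D relates back to February 9, 2024 (work commenced); E was recorded 194 days after the deed — beyond 60 days — so no relation-back applies.
By effective date, earliest first: D (February 9, 2024), C (April 24, 2024), E (October 5, 2024), B (November 22, 2024), A (August 29, 2025), F (December 23, 2025).
Because E would otherwise rank above A, the subordination swaps them.

D, C, A, B, E, F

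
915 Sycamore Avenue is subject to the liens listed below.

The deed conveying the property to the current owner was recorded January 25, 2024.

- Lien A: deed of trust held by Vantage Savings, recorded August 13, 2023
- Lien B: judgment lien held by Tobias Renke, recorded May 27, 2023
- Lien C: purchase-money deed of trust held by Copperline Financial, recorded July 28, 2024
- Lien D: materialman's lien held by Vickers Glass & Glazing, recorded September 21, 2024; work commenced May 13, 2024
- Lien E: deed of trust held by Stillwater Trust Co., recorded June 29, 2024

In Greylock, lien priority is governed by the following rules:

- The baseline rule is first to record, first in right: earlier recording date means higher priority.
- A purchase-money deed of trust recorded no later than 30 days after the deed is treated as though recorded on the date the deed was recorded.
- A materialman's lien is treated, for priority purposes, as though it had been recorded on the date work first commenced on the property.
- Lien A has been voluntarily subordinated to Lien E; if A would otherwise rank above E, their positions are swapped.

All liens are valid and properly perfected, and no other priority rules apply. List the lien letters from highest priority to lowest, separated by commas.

First, effective dates: C was recorded 185 days after the deed — beyond 30 days — so no relation-back applies; D's effective date is May 13, 2024, when work began.
Ordering by effective date: B (May 27, 2023), A (August 13, 2023), D (May 13, 2024), E (June 29, 2024), C (July 28, 2024).
A is senior to E before the subordination, so the two trade places.

B, E, D, A, C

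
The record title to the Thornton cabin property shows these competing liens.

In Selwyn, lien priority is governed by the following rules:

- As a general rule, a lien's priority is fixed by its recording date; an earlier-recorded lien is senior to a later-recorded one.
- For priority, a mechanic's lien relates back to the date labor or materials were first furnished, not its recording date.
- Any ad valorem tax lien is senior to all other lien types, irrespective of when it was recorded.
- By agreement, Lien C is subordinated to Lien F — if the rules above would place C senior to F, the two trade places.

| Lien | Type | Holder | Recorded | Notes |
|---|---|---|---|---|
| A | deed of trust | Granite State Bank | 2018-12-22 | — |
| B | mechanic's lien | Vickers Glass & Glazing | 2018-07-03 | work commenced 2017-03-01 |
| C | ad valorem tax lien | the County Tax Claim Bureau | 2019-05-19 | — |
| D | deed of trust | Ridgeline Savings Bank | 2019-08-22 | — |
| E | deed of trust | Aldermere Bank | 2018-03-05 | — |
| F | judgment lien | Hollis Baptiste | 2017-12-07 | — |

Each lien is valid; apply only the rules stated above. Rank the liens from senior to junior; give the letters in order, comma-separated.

F, B, C, E, A, D

Effective dates after the stated exceptions: B is treated as recorded 2017-03-01, the work-commencement date.
As an ad valorem tax lien, C is senior to every other lien.
The other liens, earliest effective date first: B (2017-03-01), F (2017-12-07), E (2018-03-05), A (2018-12-22), D (2019-08-22).
Because C would otherwise rank above F, the subordination swaps them.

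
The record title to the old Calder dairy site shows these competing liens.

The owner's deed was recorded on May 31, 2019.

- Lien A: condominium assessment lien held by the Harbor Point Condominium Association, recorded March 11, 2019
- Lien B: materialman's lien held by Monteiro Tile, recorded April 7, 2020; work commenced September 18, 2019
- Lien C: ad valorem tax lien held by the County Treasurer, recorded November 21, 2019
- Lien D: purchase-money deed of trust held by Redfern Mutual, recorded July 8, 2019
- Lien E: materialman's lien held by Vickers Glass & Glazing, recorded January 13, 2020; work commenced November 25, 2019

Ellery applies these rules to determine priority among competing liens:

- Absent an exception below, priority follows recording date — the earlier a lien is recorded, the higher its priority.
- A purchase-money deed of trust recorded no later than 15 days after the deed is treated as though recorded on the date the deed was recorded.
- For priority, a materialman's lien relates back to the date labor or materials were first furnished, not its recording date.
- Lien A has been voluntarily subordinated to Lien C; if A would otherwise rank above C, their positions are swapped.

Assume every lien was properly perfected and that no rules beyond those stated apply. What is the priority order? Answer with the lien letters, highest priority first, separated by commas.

Effective dates after the stated exceptions: B relates back to September 18, 2019 (work commenced); D was recorded 38 days after the deed — beyond 15 days — so no relation-back applies; E's effective date is November 25, 2019, when work began.
Ordering by effective date: A (March 11, 2019), D (July 8, 2019), B (September 18, 2019), C (November 21, 2019), E (November 25, 2019).
A would otherwise be senior to C, so under the subordination agreement A and C exchange positions.

C, D, B, A, E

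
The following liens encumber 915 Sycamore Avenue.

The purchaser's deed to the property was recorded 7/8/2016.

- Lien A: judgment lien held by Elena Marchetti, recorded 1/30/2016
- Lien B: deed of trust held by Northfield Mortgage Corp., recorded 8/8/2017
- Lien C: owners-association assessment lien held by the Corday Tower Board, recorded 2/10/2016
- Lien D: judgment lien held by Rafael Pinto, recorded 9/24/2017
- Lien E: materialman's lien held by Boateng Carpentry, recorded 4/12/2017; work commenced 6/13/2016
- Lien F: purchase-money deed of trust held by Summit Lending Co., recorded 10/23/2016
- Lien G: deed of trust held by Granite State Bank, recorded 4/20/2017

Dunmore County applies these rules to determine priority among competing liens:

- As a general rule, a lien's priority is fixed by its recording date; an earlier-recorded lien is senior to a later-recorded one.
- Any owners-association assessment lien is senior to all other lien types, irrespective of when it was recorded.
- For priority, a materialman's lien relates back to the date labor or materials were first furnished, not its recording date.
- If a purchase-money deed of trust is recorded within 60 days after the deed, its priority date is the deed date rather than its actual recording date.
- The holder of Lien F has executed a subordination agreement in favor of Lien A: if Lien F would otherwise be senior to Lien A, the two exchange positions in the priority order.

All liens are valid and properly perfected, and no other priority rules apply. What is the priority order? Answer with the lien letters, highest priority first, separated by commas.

Adjusting effective dates: E is treated as recorded 6/13/2016, the work-commencement date; F was recorded 107 days after the deed, outside the 60-day window, so it keeps its recording date.
C is an owners-association assessment lien and takes priority over every other lien.
The other liens, earliest effective date first: A (1/30/2016), E (6/13/2016), F (10/23/2016), G (4/20/2017), B (8/8/2017), D (9/24/2017).
Since F is not senior to A, the subordination leaves the order unchanged.

C, A, E, F, G, B, D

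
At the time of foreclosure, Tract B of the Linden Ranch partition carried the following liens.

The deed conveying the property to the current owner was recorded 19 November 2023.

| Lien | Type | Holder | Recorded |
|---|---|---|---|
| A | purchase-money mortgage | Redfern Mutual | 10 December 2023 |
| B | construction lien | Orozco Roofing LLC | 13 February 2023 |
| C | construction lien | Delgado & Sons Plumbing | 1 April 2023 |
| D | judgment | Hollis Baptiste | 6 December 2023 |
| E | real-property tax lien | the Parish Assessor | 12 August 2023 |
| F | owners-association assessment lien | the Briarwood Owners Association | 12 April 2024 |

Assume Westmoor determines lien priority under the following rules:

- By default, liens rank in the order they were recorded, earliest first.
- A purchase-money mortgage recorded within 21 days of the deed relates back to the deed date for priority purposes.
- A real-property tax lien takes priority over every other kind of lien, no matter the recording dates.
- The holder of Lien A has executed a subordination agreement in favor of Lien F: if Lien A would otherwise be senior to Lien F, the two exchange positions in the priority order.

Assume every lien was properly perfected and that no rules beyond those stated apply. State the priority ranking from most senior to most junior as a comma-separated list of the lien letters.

E, B, C, F, D, A

Effective dates after the stated exceptions: A's effective date is the deed date, 19 November 2023.
E, as a real-property tax lien, has superpriority and ranks first.
Remaining liens by effective date: B (13 February 2023), C (1 April 2023), A (19 November 2023), D (6 December 2023), F (12 April 2024).
Because A would otherwise rank above F, the subordination swaps them.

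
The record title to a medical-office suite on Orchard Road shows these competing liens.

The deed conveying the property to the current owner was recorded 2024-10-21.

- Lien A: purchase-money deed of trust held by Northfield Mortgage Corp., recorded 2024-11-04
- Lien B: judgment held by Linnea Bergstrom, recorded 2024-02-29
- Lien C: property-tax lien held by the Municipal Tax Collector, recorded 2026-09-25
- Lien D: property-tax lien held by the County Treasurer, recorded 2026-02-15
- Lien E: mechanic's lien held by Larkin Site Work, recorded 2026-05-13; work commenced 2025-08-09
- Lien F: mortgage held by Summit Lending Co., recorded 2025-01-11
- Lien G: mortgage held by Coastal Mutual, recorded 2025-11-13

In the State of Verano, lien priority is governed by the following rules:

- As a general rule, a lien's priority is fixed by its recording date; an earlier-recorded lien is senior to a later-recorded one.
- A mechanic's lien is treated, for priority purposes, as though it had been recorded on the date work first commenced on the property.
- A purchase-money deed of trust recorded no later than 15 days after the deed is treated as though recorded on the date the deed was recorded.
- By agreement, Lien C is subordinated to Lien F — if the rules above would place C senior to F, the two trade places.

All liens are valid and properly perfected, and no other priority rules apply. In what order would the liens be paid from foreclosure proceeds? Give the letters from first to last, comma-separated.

B, A, F, E, G, D, C

First, effective dates: A was recorded within the 15-day window, so its effective date is the deed date 2024-10-21; E's effective date is 2025-08-09, when work began.
Sorted by effective date: B (2024-02-29), A (2024-10-21), F (2025-01-11), E (2025-08-09), G (2025-11-13), D (2026-02-15), C (2026-09-25).
Since C is not senior to F, the subordination leaves the order unchanged.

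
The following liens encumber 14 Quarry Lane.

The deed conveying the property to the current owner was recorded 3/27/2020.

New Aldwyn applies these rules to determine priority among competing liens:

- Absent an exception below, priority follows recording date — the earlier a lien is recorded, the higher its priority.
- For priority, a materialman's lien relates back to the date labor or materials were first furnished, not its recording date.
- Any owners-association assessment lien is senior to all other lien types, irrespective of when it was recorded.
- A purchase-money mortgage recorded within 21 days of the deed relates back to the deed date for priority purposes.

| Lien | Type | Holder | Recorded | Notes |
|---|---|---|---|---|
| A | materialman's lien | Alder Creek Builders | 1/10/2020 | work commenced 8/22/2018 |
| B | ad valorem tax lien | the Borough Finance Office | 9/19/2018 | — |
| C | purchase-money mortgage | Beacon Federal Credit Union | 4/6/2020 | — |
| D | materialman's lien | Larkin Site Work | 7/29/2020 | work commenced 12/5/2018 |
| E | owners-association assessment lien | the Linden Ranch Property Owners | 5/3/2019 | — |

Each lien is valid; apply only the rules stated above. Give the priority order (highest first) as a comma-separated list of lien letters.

Effective dates after the stated exceptions: A is treated as recorded 8/22/2018, the work-commencement date; C relates back to the deed date 3/27/2020; D is treated as recorded 12/5/2018, the work-commencement date.
E is an owners-association assessment lien, so it outranks all other liens regardless of date.
Ordering the rest by effective date: A (8/22/2018), B (9/19/2018), D (12/5/2018), C (3/27/2020).

E, A, B, D, C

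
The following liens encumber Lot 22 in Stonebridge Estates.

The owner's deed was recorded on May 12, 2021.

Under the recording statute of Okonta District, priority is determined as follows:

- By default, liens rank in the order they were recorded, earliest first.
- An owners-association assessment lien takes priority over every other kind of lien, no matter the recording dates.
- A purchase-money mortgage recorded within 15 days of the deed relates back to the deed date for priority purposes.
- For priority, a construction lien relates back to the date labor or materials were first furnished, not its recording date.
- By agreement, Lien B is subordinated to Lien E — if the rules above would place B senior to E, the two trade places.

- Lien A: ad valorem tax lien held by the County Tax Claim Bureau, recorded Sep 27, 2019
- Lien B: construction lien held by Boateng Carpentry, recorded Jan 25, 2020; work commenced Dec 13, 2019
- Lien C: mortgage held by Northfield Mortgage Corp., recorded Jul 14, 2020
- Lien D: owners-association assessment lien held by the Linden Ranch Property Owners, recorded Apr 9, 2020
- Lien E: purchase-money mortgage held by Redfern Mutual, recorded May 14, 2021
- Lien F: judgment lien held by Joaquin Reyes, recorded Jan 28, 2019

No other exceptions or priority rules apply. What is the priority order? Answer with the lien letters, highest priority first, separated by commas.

Adjusting effective dates: B is treated as recorded Dec 13, 2019, the work-commencement date; E relates back to the deed date May 12, 2021.
D is an owners-association assessment lien, so it outranks all other liens regardless of date.
The other liens, earliest effective date first: F (Jan 28, 2019), A (Sep 27, 2019), B (Dec 13, 2019), C (Jul 14, 2020), E (May 12, 2021).
Because B would otherwise rank above E, the subordination swaps them.

D, F, A, E, C, B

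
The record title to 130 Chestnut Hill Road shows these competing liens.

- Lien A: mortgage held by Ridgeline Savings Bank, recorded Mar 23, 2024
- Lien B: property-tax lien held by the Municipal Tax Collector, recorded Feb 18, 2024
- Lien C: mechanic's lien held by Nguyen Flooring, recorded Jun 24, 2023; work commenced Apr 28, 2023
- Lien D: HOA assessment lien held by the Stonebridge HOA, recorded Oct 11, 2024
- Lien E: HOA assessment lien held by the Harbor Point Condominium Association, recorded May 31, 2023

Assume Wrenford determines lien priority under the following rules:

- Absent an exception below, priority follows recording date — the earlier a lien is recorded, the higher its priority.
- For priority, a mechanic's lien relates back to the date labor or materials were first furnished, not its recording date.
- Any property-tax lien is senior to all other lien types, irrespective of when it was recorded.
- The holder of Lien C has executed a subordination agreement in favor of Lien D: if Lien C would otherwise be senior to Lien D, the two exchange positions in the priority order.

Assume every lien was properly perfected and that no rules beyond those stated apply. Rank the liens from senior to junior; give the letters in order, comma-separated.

Effective dates: C is treated as recorded Apr 28, 2023, the work-commencement date.
B is a property-tax lien and takes priority over every other lien.
Remaining liens by effective date: C (Apr 28, 2023), E (May 31, 2023), A (Mar 23, 2024), D (Oct 11, 2024).
C would otherwise be senior to D, so under the subordination agreement C and D exchange positions.

B, D, E, A, C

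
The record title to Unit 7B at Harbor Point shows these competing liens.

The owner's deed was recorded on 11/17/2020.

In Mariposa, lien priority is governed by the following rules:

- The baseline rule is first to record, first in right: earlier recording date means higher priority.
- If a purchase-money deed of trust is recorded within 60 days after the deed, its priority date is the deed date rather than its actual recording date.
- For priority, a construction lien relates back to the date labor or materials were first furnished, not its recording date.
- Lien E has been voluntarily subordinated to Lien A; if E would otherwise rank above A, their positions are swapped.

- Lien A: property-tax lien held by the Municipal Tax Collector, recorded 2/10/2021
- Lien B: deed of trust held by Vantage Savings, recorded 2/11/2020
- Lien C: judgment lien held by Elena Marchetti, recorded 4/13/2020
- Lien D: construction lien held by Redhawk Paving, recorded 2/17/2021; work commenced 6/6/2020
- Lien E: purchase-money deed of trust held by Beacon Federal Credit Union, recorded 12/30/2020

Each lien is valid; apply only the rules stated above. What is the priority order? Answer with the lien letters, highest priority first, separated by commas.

Effective dates: D is treated as recorded 6/6/2020, the work-commencement date; E was recorded within the 60-day window, so its effective date is the deed date 11/17/2020.
Ordering by effective date: B (2/11/2020), C (4/13/2020), D (6/6/2020), E (11/17/2020), A (2/10/2021).
Because E would otherwise rank above A, the subordination swaps them.

B, C, D, A, E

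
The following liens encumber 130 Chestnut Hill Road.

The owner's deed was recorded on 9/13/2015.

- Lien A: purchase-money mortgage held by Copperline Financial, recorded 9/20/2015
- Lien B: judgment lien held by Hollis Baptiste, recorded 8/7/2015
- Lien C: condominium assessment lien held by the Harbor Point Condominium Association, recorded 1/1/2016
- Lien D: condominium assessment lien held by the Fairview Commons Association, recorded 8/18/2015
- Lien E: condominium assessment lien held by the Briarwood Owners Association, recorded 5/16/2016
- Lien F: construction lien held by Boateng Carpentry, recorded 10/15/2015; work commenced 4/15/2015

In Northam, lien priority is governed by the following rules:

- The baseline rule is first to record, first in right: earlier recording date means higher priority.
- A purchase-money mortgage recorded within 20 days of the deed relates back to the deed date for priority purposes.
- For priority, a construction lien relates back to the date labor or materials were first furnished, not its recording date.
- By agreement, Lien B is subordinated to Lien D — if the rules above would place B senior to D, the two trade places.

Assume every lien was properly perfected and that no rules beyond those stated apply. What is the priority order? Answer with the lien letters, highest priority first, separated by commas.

Effective dates: A relates back to the deed date 9/13/2015; F is treated as recorded 4/15/2015, the work-commencement date.
Ordering by effective date: F (4/15/2015), B (8/7/2015), D (8/18/2015), A (9/13/2015), C (1/1/2016), E (5/16/2016).
The subordination applies — B was senior to D — so B and D swap.

F, D, B, A, C, E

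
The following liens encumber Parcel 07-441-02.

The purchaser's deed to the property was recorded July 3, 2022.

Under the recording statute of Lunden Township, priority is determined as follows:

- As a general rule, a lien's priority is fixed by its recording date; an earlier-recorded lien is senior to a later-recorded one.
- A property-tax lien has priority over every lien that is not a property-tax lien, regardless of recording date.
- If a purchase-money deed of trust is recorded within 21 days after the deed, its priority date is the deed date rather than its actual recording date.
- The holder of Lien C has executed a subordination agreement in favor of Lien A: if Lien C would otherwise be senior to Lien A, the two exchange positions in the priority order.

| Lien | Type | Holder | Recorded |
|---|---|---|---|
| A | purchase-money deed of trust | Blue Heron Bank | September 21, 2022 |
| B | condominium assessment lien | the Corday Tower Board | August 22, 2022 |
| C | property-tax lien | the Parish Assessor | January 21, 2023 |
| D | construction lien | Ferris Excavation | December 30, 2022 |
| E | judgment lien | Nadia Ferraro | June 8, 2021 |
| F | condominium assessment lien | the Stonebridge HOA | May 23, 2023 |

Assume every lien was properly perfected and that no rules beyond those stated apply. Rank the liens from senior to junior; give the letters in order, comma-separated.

First, effective dates: A was recorded 80 days after the deed — beyond 21 days — so no relation-back applies.
C is a property-tax lien and takes priority over every other lien.
The other liens, earliest effective date first: E (June 8, 2021), B (August 22, 2022), A (September 21, 2022), D (December 30, 2022), F (May 23, 2023).
C would otherwise be senior to A, so under the subordination agreement C and A exchange positions.

A, E, B, C, D, F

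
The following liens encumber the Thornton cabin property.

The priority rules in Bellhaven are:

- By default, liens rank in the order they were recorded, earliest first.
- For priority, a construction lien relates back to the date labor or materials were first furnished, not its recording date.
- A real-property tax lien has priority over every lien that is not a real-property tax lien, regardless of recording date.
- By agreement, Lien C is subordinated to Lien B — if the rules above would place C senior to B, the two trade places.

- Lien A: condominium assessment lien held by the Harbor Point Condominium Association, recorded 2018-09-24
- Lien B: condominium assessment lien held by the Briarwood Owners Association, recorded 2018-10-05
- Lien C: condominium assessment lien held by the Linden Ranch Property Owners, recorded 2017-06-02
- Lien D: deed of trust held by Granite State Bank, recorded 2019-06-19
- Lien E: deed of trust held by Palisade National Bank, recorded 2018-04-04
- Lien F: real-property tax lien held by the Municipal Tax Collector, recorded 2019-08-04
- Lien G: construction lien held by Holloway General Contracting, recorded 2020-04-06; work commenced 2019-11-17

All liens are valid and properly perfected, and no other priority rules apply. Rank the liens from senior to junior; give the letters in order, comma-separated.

Adjusting effective dates: G relates back to 2019-11-17 (work commenced).
F is a real-property tax lien, so it outranks all other liens regardless of date.
Among the remaining liens, by effective date: C (2017-06-02), E (2018-04-04), A (2018-09-24), B (2018-10-05), D (2019-06-19), G (2019-11-17).
C is senior to B before the subordination, so the two trade places.

F, B, E, A, C, D, G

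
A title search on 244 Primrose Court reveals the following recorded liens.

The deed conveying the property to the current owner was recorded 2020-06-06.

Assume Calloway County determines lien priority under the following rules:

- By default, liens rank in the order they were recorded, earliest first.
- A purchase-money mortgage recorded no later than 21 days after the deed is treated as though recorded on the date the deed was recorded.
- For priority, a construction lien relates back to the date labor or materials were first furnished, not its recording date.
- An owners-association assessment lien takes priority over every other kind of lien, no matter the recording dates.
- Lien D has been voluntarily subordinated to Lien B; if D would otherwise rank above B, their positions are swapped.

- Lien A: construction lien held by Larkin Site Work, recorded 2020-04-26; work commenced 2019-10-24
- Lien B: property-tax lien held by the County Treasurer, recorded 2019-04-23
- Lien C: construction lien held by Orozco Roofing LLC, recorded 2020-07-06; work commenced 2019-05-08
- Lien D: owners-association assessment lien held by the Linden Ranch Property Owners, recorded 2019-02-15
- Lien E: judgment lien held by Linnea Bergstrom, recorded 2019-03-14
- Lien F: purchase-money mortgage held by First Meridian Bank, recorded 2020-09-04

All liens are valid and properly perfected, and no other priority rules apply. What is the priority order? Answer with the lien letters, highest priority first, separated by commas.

B, E, D, C, A, F

Effective dates after the stated exceptions: A is treated as recorded 2019-10-24, the work-commencement date; C relates back to 2019-05-08 (work commenced); F was recorded 90 days after the deed, outside the 21-day window, so it keeps its recording date.
D is an owners-association assessment lien, so it outranks all other liens regardless of date.
Remaining liens by effective date: E (2019-03-14), B (2019-04-23), C (2019-05-08), A (2019-10-24), F (2020-09-04).
The subordination applies — D was senior to B — so D and B swap.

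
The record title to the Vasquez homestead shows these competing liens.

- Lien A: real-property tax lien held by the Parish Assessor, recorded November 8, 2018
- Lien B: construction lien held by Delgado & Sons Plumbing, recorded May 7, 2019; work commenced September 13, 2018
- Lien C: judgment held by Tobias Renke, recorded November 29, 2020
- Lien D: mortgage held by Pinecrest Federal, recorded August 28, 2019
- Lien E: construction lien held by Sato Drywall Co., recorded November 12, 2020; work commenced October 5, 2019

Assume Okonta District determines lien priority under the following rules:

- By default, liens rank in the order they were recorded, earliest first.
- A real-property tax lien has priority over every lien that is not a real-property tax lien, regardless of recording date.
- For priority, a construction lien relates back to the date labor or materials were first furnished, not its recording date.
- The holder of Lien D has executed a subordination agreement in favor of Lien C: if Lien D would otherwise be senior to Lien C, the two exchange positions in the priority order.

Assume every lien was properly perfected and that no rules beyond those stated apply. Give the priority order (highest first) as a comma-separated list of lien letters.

A, B, C, E, D

Effective dates after the stated exceptions: B is treated as recorded September 13, 2018, the work-commencement date; E relates back to October 5, 2019 (work commenced).
As a real-property tax lien, A is senior to every other lien.
Remaining liens by effective date: B (September 13, 2018), D (August 28, 2019), E (October 5, 2019), C (November 29, 2020).
The subordination applies — D was senior to C — so D and C swap.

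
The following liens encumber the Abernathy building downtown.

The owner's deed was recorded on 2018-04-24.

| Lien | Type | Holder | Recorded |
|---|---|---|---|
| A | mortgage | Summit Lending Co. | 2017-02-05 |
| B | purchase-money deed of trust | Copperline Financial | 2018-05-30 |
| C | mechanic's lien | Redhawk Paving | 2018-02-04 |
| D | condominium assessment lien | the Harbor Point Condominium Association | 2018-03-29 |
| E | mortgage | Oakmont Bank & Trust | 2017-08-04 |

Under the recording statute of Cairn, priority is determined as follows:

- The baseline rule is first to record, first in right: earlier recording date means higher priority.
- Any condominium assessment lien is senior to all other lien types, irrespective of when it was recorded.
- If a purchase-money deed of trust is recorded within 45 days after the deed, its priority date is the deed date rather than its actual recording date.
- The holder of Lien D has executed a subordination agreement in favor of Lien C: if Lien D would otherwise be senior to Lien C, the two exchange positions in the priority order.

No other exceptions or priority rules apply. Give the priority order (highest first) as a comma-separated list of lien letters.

C, A, E, D, B

Effective dates after the stated exceptions: B's effective date is the deed date, 2018-04-24.
As a condominium assessment lien, D is senior to every other lien.
Ordering the rest by effective date: A (2017-02-05), E (2017-08-04), C (2018-02-04), B (2018-04-24).
D would otherwise be senior to C, so under the subordination agreement D and C exchange positions.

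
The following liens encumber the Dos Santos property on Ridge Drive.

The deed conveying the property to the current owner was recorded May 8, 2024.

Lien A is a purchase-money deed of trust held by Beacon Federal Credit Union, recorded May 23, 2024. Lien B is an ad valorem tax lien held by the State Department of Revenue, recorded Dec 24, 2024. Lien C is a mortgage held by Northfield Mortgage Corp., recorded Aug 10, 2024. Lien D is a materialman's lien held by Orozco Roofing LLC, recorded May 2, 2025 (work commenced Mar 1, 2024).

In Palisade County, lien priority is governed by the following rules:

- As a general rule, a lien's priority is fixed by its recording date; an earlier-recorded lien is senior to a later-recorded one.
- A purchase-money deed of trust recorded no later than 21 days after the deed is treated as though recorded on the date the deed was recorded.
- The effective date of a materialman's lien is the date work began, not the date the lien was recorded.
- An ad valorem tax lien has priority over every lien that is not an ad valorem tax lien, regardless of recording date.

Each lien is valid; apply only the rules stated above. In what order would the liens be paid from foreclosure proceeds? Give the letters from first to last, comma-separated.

B, D, A, C

Effective dates: A was recorded within the 21-day window, so its effective date is the deed date May 8, 2024; D's effective date is Mar 1, 2024, when work began.
B is an ad valorem tax lien, so it outranks all other liens regardless of date.
Ordering the rest by effective date: D (Mar 1, 2024), A (May 8, 2024), C (Aug 10, 2024).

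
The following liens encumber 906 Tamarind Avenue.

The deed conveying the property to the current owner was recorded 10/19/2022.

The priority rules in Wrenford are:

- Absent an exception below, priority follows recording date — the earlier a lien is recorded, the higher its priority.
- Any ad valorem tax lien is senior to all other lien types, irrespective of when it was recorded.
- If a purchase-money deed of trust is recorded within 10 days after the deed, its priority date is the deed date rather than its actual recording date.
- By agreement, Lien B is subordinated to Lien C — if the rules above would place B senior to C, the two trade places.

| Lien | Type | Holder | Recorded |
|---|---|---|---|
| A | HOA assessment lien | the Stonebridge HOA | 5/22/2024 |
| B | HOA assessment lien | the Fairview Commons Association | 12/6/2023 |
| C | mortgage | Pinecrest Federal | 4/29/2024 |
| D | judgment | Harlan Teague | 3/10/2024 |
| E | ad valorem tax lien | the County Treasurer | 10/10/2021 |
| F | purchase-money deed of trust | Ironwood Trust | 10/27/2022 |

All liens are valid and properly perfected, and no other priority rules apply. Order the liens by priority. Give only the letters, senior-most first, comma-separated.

E, F, C, D, B, A

Effective dates after the stated exceptions: F was recorded within the 10-day window, so its effective date is the deed date 10/19/2022.
E is an ad valorem tax lien, so it outranks all other liens regardless of date.
Remaining liens by effective date: F (10/19/2022), B (12/6/2023), D (3/10/2024), C (4/29/2024), A (5/22/2024).
B would otherwise be senior to C, so under the subordination agreement B and C exchange positions.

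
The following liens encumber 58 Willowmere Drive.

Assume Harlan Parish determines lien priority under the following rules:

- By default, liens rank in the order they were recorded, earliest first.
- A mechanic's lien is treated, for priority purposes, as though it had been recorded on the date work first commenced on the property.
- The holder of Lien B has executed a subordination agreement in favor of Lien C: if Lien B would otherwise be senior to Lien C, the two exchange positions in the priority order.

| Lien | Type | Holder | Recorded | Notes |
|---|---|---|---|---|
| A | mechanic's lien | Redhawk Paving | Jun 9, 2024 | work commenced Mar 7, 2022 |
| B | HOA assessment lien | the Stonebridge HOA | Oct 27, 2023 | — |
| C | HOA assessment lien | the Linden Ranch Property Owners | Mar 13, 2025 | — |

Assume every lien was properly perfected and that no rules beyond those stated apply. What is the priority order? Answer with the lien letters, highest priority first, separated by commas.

Adjusting effective dates: A's effective date is Mar 7, 2022, when work began.
By effective date, earliest first: A (Mar 7, 2022), B (Oct 27, 2023), C (Mar 13, 2025).
B is senior to C before the subordination, so the two trade places.

A, C, B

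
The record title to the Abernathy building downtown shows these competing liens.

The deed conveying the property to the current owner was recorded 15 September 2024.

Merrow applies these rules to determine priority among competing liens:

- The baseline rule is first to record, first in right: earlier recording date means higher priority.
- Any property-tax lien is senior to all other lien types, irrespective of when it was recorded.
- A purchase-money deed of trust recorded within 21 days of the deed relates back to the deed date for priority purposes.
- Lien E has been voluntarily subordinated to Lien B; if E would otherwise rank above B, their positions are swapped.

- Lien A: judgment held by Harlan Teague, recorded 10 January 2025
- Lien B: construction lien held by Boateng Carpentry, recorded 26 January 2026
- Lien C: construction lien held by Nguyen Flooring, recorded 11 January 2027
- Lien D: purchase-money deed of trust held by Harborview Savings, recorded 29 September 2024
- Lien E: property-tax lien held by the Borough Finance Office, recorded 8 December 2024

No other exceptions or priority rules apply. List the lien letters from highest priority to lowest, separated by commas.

Effective dates: D's effective date is the deed date, 15 September 2024.
E is a property-tax lien and takes priority over every other lien.
The other liens, earliest effective date first: D (15 September 2024), A (10 January 2025), B (26 January 2026), C (11 January 2027).
The subordination applies — E was senior to B — so E and B swap.

B, D, A, E, C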